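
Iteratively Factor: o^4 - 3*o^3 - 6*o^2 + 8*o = (o - 4)*(o^3 + o^2 - 2*o) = (o - 4)*(o - 1)*(o^2 + 2*o) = (o - 4)*(o - 1)*(o + 2)*(o)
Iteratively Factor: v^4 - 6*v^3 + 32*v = (v - 4)*(v^3 - 2*v^2 - 8*v) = (v - 4)^2*(v^2 + 2*v) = (v - 4)^2*(v + 2)*(v)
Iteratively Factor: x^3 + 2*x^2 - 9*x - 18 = (x + 3)*(x^2 - x - 6) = (x - 3)*(x + 3)*(x + 2)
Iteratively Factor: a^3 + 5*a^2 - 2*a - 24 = (a + 3)*(a^2 + 2*a - 8) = (a + 3)*(a + 4)*(a - 2)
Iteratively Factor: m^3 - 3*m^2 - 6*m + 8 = (m - 1)*(m^2 - 2*m - 8) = (m - 4)*(m - 1)*(m + 2)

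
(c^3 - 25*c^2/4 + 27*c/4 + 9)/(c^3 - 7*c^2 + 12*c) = (c + 3/4)/c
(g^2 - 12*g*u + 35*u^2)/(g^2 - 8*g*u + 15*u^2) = (-g + 7*u)/(-g + 3*u)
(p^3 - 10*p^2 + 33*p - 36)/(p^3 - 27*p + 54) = (p - 4)/(p + 6)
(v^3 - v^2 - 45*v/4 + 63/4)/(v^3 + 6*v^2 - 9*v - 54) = (v^2 + 2*v - 21/4)/(v^2 + 9*v + 18)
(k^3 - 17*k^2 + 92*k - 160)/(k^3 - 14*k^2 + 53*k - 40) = (k - 4)/(k - 1)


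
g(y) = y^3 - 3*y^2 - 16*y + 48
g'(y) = 3*y^2 - 6*y - 16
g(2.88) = 0.92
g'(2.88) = -8.40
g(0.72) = 35.30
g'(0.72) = -18.76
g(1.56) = 19.54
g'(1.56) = -18.06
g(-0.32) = 52.78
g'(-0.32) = -13.77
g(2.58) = 3.92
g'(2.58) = -11.51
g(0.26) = 43.65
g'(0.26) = -17.36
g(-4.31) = -18.83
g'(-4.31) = 65.59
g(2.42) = 5.88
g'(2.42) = -12.95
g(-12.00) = -1920.00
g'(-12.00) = 488.00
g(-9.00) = -780.00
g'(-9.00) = 281.00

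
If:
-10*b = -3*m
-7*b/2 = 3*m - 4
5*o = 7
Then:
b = 8/27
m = 80/81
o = 7/5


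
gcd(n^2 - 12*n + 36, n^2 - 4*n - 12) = n - 6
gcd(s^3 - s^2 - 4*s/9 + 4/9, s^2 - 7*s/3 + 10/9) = s - 2/3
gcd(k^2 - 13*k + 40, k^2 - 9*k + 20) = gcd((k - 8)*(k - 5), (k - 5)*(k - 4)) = k - 5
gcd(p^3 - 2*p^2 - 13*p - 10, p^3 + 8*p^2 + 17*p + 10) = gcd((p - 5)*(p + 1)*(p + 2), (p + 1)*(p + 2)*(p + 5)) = p^2 + 3*p + 2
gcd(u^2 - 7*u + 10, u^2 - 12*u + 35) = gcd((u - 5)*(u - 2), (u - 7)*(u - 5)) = u - 5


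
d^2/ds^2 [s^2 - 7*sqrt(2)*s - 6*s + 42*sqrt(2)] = 2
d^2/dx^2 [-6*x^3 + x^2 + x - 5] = 2 - 36*x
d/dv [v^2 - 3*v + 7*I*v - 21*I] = 2*v - 3 + 7*I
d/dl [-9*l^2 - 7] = -18*l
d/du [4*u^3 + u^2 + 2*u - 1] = 12*u^2 + 2*u + 2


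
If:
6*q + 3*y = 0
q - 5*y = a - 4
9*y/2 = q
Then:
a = 4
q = 0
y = 0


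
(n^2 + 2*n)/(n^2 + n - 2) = n/(n - 1)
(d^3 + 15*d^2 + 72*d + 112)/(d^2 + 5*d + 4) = (d^2 + 11*d + 28)/(d + 1)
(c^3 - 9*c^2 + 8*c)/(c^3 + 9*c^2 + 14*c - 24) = c*(c - 8)/(c^2 + 10*c + 24)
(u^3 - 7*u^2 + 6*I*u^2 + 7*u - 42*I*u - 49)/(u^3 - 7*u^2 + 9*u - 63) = (u^2 + 6*I*u + 7)/(u^2 + 9)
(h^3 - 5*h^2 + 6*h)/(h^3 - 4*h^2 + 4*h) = (h - 3)/(h - 2)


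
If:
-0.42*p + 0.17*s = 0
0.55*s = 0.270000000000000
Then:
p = 0.20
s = 0.49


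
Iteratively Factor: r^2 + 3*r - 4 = (r + 4)*(r - 1)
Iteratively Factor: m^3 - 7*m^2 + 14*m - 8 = (m - 2)*(m^2 - 5*m + 4) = (m - 4)*(m - 2)*(m - 1)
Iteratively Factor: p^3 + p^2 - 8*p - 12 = (p + 2)*(p^2 - p - 6) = (p + 2)^2*(p - 3)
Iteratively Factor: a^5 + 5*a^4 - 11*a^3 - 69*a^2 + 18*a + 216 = (a + 3)*(a^4 + 2*a^3 - 17*a^2 - 18*a + 72) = (a + 3)*(a + 4)*(a^3 - 2*a^2 - 9*a + 18) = (a + 3)^2*(a + 4)*(a^2 - 5*a + 6) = (a - 3)*(a + 3)^2*(a + 4)*(a - 2)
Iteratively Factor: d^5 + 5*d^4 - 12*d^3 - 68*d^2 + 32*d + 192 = (d + 4)*(d^4 + d^3 - 16*d^2 - 4*d + 48) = (d + 4)^2*(d^3 - 3*d^2 - 4*d + 12) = (d - 2)*(d + 4)^2*(d^2 - d - 6) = (d - 2)*(d + 2)*(d + 4)^2*(d - 3)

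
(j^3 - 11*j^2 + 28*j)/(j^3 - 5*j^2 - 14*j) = (j - 4)/(j + 2)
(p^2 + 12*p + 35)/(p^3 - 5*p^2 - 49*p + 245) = (p + 5)/(p^2 - 12*p + 35)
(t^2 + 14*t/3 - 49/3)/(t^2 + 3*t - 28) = (t - 7/3)/(t - 4)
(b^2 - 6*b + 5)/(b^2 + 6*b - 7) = (b - 5)/(b + 7)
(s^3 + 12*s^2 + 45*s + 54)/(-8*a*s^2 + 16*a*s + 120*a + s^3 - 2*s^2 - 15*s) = (s^2 + 9*s + 18)/(-8*a*s + 40*a + s^2 - 5*s)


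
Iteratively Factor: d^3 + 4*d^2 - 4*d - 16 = (d + 2)*(d^2 + 2*d - 8) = (d - 2)*(d + 2)*(d + 4)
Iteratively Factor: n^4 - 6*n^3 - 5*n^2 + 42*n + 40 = (n + 2)*(n^3 - 8*n^2 + 11*n + 20) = (n - 5)*(n + 2)*(n^2 - 3*n - 4) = (n - 5)*(n - 4)*(n + 2)*(n + 1)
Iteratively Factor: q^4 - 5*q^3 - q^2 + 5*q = (q - 5)*(q^3 - q) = q*(q - 5)*(q^2 - 1) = q*(q - 5)*(q + 1)*(q - 1)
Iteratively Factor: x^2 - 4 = (x - 2)*(x + 2)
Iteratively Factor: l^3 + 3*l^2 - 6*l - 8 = (l + 4)*(l^2 - l - 2) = (l + 1)*(l + 4)*(l - 2)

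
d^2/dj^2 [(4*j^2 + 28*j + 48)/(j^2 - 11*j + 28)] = 48*(3*j^3 - 8*j^2 - 164*j + 676)/(j^6 - 33*j^5 + 447*j^4 - 3179*j^3 + 12516*j^2 - 25872*j + 21952)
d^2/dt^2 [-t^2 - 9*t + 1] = -2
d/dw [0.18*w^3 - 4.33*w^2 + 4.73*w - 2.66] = 0.54*w^2 - 8.66*w + 4.73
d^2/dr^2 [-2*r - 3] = 0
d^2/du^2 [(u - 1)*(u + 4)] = 2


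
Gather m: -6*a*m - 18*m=m*(-6*a - 18)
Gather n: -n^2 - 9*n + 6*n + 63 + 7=-n^2 - 3*n + 70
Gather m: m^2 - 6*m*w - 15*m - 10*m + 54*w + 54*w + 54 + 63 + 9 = m^2 + m*(-6*w - 25) + 108*w + 126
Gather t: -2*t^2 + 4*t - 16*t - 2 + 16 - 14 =-2*t^2 - 12*t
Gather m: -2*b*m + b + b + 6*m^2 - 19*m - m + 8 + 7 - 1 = 2*b + 6*m^2 + m*(-2*b - 20) + 14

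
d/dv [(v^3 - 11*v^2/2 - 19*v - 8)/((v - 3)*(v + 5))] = (v^4 + 4*v^3 - 37*v^2 + 181*v + 301)/(v^4 + 4*v^3 - 26*v^2 - 60*v + 225)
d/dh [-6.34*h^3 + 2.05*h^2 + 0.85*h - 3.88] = -19.02*h^2 + 4.1*h + 0.85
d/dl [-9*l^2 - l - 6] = -18*l - 1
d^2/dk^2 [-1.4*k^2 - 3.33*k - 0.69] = -2.80000000000000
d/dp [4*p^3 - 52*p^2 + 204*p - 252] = 12*p^2 - 104*p + 204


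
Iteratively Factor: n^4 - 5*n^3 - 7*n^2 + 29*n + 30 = (n + 2)*(n^3 - 7*n^2 + 7*n + 15) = (n - 5)*(n + 2)*(n^2 - 2*n - 3) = (n - 5)*(n + 1)*(n + 2)*(n - 3)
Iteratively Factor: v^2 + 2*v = (v + 2)*(v)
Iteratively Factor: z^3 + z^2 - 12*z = (z + 4)*(z^2 - 3*z) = z*(z + 4)*(z - 3)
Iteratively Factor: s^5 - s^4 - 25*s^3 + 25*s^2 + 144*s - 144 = (s - 4)*(s^4 + 3*s^3 - 13*s^2 - 27*s + 36) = (s - 4)*(s + 4)*(s^3 - s^2 - 9*s + 9) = (s - 4)*(s - 1)*(s + 4)*(s^2 - 9) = (s - 4)*(s - 1)*(s + 3)*(s + 4)*(s - 3)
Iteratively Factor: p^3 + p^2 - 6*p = (p + 3)*(p^2 - 2*p) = (p - 2)*(p + 3)*(p)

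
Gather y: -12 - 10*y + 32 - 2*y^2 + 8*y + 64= -2*y^2 - 2*y + 84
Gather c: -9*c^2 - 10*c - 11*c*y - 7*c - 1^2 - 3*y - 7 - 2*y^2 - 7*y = -9*c^2 + c*(-11*y - 17) - 2*y^2 - 10*y - 8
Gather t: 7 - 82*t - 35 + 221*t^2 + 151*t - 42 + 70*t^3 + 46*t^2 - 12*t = 70*t^3 + 267*t^2 + 57*t - 70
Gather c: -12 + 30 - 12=6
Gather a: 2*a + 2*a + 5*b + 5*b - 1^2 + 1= 4*a + 10*b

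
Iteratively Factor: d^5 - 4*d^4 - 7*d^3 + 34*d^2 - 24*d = (d - 2)*(d^4 - 2*d^3 - 11*d^2 + 12*d) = (d - 4)*(d - 2)*(d^3 + 2*d^2 - 3*d) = (d - 4)*(d - 2)*(d + 3)*(d^2 - d) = (d - 4)*(d - 2)*(d - 1)*(d + 3)*(d)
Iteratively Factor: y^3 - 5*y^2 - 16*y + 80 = (y + 4)*(y^2 - 9*y + 20) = (y - 5)*(y + 4)*(y - 4)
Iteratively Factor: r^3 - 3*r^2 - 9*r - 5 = (r + 1)*(r^2 - 4*r - 5) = (r + 1)^2*(r - 5)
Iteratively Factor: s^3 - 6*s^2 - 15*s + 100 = (s + 4)*(s^2 - 10*s + 25) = (s - 5)*(s + 4)*(s - 5)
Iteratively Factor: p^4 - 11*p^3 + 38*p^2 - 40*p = (p)*(p^3 - 11*p^2 + 38*p - 40) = p*(p - 5)*(p^2 - 6*p + 8) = p*(p - 5)*(p - 2)*(p - 4)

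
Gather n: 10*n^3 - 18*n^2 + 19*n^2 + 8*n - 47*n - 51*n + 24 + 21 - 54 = 10*n^3 + n^2 - 90*n - 9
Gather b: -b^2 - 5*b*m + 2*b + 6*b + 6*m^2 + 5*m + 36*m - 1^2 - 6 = -b^2 + b*(8 - 5*m) + 6*m^2 + 41*m - 7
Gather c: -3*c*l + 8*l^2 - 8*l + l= -3*c*l + 8*l^2 - 7*l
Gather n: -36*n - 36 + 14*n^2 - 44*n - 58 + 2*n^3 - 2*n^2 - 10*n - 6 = 2*n^3 + 12*n^2 - 90*n - 100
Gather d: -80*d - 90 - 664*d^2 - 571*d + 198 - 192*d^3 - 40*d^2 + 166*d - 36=-192*d^3 - 704*d^2 - 485*d + 72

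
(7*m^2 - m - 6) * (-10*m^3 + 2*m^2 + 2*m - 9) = -70*m^5 + 24*m^4 + 72*m^3 - 77*m^2 - 3*m + 54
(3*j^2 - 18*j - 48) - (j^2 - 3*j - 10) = 2*j^2 - 15*j - 38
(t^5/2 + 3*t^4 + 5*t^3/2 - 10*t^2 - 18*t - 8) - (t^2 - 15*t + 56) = t^5/2 + 3*t^4 + 5*t^3/2 - 11*t^2 - 3*t - 64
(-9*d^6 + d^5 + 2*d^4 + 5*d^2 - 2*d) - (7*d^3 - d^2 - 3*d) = -9*d^6 + d^5 + 2*d^4 - 7*d^3 + 6*d^2 + d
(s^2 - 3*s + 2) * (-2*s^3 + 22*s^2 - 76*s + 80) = -2*s^5 + 28*s^4 - 146*s^3 + 352*s^2 - 392*s + 160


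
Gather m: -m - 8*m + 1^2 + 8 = 9 - 9*m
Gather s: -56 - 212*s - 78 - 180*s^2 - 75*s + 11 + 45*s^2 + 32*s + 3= -135*s^2 - 255*s - 120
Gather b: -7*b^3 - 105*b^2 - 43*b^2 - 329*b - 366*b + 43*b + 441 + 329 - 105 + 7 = -7*b^3 - 148*b^2 - 652*b + 672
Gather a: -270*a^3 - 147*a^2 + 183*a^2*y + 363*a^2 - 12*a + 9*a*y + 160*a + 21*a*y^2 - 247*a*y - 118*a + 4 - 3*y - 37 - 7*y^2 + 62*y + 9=-270*a^3 + a^2*(183*y + 216) + a*(21*y^2 - 238*y + 30) - 7*y^2 + 59*y - 24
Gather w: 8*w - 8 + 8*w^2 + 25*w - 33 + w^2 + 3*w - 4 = 9*w^2 + 36*w - 45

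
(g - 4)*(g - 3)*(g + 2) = g^3 - 5*g^2 - 2*g + 24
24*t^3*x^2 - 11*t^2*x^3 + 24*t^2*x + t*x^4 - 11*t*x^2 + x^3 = x*(-8*t + x)*(-3*t + x)*(t*x + 1)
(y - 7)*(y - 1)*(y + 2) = y^3 - 6*y^2 - 9*y + 14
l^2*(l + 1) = l^3 + l^2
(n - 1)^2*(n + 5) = n^3 + 3*n^2 - 9*n + 5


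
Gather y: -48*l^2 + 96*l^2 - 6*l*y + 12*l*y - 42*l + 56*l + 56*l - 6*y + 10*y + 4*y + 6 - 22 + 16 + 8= 48*l^2 + 70*l + y*(6*l + 8) + 8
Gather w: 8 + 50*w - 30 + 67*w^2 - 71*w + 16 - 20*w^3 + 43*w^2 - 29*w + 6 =-20*w^3 + 110*w^2 - 50*w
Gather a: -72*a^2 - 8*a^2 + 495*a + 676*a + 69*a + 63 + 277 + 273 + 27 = -80*a^2 + 1240*a + 640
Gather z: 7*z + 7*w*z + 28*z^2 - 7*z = 7*w*z + 28*z^2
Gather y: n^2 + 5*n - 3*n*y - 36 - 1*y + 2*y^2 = n^2 + 5*n + 2*y^2 + y*(-3*n - 1) - 36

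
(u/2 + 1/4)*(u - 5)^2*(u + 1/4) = u^4/2 - 37*u^3/8 + 141*u^2/16 + 35*u/4 + 25/16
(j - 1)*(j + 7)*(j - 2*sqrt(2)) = j^3 - 2*sqrt(2)*j^2 + 6*j^2 - 12*sqrt(2)*j - 7*j + 14*sqrt(2)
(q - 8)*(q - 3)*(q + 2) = q^3 - 9*q^2 + 2*q + 48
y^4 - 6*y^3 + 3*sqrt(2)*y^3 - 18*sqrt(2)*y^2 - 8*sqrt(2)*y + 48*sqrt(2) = (y - 6)*(y - sqrt(2))*(y + 2*sqrt(2))^2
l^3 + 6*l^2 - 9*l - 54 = (l - 3)*(l + 3)*(l + 6)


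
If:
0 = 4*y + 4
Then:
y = -1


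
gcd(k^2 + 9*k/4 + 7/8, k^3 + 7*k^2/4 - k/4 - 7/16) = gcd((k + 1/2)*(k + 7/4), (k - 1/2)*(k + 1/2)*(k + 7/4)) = k^2 + 9*k/4 + 7/8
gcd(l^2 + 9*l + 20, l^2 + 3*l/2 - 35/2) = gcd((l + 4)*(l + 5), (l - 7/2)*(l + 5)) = l + 5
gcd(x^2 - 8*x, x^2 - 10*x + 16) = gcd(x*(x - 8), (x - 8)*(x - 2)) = x - 8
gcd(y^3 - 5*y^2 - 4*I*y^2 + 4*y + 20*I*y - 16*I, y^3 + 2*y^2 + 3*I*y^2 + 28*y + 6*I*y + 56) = y - 4*I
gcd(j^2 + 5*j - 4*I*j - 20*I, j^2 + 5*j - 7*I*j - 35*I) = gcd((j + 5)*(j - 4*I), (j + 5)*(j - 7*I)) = j + 5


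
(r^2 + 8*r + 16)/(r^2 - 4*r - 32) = (r + 4)/(r - 8)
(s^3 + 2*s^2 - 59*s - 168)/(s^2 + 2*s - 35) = (s^2 - 5*s - 24)/(s - 5)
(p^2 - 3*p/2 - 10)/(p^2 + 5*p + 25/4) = 2*(p - 4)/(2*p + 5)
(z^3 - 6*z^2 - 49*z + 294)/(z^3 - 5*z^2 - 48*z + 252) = (z - 7)/(z - 6)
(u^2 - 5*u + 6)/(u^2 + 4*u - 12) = (u - 3)/(u + 6)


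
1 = 1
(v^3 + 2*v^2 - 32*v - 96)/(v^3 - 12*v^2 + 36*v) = (v^2 + 8*v + 16)/(v*(v - 6))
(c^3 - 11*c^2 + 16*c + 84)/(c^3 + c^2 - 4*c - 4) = (c^2 - 13*c + 42)/(c^2 - c - 2)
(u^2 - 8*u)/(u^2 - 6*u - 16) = u/(u + 2)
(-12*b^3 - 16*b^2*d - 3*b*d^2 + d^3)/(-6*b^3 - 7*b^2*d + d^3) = (6*b - d)/(3*b - d)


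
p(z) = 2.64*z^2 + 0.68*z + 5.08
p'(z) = 5.28*z + 0.68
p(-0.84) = 6.37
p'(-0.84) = -3.76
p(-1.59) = 10.67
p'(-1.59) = -7.72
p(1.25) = 10.06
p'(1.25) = 7.28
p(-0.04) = 5.06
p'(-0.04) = 0.47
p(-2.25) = 16.92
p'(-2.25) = -11.20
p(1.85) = 15.37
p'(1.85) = 10.45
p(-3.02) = 27.10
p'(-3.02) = -15.27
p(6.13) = 108.45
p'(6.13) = 33.05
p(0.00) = 5.08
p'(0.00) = 0.68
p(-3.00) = 26.80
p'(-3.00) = -15.16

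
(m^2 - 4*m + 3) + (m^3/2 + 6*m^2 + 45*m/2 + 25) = m^3/2 + 7*m^2 + 37*m/2 + 28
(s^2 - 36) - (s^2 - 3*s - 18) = 3*s - 18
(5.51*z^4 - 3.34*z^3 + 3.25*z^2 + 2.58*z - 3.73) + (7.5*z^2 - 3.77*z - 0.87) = 5.51*z^4 - 3.34*z^3 + 10.75*z^2 - 1.19*z - 4.6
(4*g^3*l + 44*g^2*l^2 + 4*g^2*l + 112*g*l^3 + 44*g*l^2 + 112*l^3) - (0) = 4*g^3*l + 44*g^2*l^2 + 4*g^2*l + 112*g*l^3 + 44*g*l^2 + 112*l^3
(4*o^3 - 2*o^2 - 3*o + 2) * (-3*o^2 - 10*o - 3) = -12*o^5 - 34*o^4 + 17*o^3 + 30*o^2 - 11*o - 6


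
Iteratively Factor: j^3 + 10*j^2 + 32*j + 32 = (j + 4)*(j^2 + 6*j + 8) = (j + 4)^2*(j + 2)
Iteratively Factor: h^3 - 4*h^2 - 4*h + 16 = (h - 4)*(h^2 - 4) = (h - 4)*(h - 2)*(h + 2)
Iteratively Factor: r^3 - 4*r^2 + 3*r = (r - 1)*(r^2 - 3*r) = r*(r - 1)*(r - 3)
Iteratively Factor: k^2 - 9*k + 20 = (k - 5)*(k - 4)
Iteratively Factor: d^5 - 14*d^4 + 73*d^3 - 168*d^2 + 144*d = (d - 4)*(d^4 - 10*d^3 + 33*d^2 - 36*d) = (d - 4)^2*(d^3 - 6*d^2 + 9*d) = (d - 4)^2*(d - 3)*(d^2 - 3*d) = d*(d - 4)^2*(d - 3)*(d - 3)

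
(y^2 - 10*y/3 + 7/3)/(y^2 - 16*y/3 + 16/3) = (3*y^2 - 10*y + 7)/(3*y^2 - 16*y + 16)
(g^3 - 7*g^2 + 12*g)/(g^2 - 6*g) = (g^2 - 7*g + 12)/(g - 6)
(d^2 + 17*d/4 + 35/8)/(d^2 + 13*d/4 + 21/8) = (2*d + 5)/(2*d + 3)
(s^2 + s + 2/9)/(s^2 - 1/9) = (3*s + 2)/(3*s - 1)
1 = 1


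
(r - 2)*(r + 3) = r^2 + r - 6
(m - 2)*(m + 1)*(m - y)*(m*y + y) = m^4*y - m^3*y^2 - 3*m^2*y + 3*m*y^2 - 2*m*y + 2*y^2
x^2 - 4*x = x*(x - 4)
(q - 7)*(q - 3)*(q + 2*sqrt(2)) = q^3 - 10*q^2 + 2*sqrt(2)*q^2 - 20*sqrt(2)*q + 21*q + 42*sqrt(2)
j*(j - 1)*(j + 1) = j^3 - j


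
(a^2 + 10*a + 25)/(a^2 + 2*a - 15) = (a + 5)/(a - 3)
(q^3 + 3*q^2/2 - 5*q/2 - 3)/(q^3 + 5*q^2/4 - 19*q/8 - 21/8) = 4*(q + 2)/(4*q + 7)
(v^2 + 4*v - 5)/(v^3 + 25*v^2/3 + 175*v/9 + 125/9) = 9*(v - 1)/(9*v^2 + 30*v + 25)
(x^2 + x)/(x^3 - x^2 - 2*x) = 1/(x - 2)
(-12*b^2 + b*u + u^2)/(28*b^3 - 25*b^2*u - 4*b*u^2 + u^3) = (-3*b + u)/(7*b^2 - 8*b*u + u^2)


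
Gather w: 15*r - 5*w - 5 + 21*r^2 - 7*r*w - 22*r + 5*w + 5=21*r^2 - 7*r*w - 7*r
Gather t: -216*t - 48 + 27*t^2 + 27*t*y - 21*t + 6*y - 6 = 27*t^2 + t*(27*y - 237) + 6*y - 54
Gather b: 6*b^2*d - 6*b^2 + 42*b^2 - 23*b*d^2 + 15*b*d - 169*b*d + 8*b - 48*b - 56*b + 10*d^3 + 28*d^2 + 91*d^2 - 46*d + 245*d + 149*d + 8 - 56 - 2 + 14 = b^2*(6*d + 36) + b*(-23*d^2 - 154*d - 96) + 10*d^3 + 119*d^2 + 348*d - 36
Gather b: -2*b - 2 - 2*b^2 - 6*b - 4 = -2*b^2 - 8*b - 6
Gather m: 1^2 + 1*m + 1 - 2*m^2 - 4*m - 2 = -2*m^2 - 3*m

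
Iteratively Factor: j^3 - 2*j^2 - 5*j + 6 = (j - 3)*(j^2 + j - 2) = (j - 3)*(j + 2)*(j - 1)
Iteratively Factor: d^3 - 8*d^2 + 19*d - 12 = (d - 1)*(d^2 - 7*d + 12) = (d - 3)*(d - 1)*(d - 4)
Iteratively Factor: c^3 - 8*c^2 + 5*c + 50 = (c - 5)*(c^2 - 3*c - 10) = (c - 5)^2*(c + 2)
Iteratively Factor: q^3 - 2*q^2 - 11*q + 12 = (q - 4)*(q^2 + 2*q - 3) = (q - 4)*(q + 3)*(q - 1)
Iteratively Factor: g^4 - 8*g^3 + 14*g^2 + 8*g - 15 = (g + 1)*(g^3 - 9*g^2 + 23*g - 15) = (g - 3)*(g + 1)*(g^2 - 6*g + 5) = (g - 3)*(g - 1)*(g + 1)*(g - 5)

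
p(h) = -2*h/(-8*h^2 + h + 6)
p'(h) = -2*h*(16*h - 1)/(-8*h^2 + h + 6)^2 - 2/(-8*h^2 + h + 6) = 2*(8*h^2 - h*(16*h - 1) - h - 6)/(-8*h^2 + h + 6)^2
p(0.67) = -0.44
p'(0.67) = -2.02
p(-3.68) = -0.07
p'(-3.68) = -0.02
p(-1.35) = -0.27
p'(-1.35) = -0.42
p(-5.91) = -0.04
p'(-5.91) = -0.01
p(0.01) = -0.00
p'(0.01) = -0.33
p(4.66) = 0.06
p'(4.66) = -0.01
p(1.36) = 0.37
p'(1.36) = -0.75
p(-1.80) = -0.17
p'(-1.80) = -0.14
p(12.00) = 0.02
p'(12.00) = 0.00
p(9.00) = 0.03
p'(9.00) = 0.00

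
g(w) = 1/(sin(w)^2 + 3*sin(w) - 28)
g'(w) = (-2*sin(w)*cos(w) - 3*cos(w))/(sin(w)^2 + 3*sin(w) - 28)^2 = -(2*sin(w) + 3)*cos(w)/(sin(w)^2 + 3*sin(w) - 28)^2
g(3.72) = -0.03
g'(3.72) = 0.00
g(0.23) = -0.04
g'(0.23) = -0.00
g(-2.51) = -0.03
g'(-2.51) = 0.00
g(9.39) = -0.04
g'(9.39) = 0.00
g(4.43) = -0.03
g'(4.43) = 0.00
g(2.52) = -0.04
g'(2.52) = 0.01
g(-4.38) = -0.04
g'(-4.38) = 0.00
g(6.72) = -0.04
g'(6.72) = -0.00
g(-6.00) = -0.04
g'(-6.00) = 0.00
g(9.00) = -0.04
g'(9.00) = 0.00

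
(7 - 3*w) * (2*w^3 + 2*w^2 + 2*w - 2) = -6*w^4 + 8*w^3 + 8*w^2 + 20*w - 14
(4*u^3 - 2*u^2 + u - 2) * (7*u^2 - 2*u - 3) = 28*u^5 - 22*u^4 - u^3 - 10*u^2 + u + 6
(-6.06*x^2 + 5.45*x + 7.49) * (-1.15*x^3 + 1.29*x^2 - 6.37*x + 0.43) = 6.969*x^5 - 14.0849*x^4 + 37.0192*x^3 - 27.6602*x^2 - 45.3678*x + 3.2207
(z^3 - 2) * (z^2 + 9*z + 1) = z^5 + 9*z^4 + z^3 - 2*z^2 - 18*z - 2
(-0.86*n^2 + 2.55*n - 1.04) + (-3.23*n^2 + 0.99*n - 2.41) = -4.09*n^2 + 3.54*n - 3.45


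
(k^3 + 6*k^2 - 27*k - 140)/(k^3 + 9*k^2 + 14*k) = (k^2 - k - 20)/(k*(k + 2))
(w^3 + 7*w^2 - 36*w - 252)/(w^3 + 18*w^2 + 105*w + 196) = (w^2 - 36)/(w^2 + 11*w + 28)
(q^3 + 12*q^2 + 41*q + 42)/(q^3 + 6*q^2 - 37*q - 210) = (q^2 + 5*q + 6)/(q^2 - q - 30)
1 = 1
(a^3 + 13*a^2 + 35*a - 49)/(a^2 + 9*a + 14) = (a^2 + 6*a - 7)/(a + 2)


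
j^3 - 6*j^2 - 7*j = j*(j - 7)*(j + 1)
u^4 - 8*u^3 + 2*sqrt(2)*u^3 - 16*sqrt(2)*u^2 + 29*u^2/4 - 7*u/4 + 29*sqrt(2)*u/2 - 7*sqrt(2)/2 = (u - 7)*(u - 1/2)^2*(u + 2*sqrt(2))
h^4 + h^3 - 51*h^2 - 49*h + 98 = (h - 7)*(h - 1)*(h + 2)*(h + 7)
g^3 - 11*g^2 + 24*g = g*(g - 8)*(g - 3)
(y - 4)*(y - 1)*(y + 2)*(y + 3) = y^4 - 15*y^2 - 10*y + 24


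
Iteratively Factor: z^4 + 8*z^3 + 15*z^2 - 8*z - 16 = (z - 1)*(z^3 + 9*z^2 + 24*z + 16) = (z - 1)*(z + 4)*(z^2 + 5*z + 4) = (z - 1)*(z + 1)*(z + 4)*(z + 4)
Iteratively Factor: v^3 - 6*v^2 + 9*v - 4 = (v - 4)*(v^2 - 2*v + 1) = (v - 4)*(v - 1)*(v - 1)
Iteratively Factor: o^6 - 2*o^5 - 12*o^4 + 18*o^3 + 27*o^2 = (o)*(o^5 - 2*o^4 - 12*o^3 + 18*o^2 + 27*o) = o*(o + 1)*(o^4 - 3*o^3 - 9*o^2 + 27*o) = o*(o - 3)*(o + 1)*(o^3 - 9*o) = o*(o - 3)^2*(o + 1)*(o^2 + 3*o) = o*(o - 3)^2*(o + 1)*(o + 3)*(o)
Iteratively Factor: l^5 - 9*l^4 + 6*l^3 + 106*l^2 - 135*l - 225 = (l + 3)*(l^4 - 12*l^3 + 42*l^2 - 20*l - 75) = (l + 1)*(l + 3)*(l^3 - 13*l^2 + 55*l - 75) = (l - 5)*(l + 1)*(l + 3)*(l^2 - 8*l + 15) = (l - 5)^2*(l + 1)*(l + 3)*(l - 3)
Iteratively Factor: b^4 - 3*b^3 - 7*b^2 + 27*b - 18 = (b - 1)*(b^3 - 2*b^2 - 9*b + 18) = (b - 1)*(b + 3)*(b^2 - 5*b + 6) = (b - 3)*(b - 1)*(b + 3)*(b - 2)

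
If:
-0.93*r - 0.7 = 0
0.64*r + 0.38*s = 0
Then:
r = -0.75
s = 1.27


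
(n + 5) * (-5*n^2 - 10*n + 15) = -5*n^3 - 35*n^2 - 35*n + 75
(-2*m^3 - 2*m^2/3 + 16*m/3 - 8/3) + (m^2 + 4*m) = -2*m^3 + m^2/3 + 28*m/3 - 8/3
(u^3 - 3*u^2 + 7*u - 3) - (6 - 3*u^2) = u^3 + 7*u - 9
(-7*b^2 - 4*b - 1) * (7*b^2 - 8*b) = -49*b^4 + 28*b^3 + 25*b^2 + 8*b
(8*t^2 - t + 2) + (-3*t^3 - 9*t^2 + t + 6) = -3*t^3 - t^2 + 8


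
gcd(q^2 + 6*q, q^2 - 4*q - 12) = 1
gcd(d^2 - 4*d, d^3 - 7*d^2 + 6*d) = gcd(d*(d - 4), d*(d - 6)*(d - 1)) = d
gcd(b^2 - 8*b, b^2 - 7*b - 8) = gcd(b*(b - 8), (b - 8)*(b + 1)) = b - 8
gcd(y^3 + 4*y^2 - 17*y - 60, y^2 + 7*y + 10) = y + 5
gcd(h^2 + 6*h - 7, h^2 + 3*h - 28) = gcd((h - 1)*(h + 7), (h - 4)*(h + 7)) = h + 7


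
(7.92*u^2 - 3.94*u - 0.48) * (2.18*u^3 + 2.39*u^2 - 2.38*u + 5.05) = 17.2656*u^5 + 10.3396*u^4 - 29.3126*u^3 + 48.226*u^2 - 18.7546*u - 2.424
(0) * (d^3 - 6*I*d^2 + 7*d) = 0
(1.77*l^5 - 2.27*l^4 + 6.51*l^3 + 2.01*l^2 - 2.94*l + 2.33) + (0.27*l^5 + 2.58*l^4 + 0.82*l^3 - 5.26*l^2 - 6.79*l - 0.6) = 2.04*l^5 + 0.31*l^4 + 7.33*l^3 - 3.25*l^2 - 9.73*l + 1.73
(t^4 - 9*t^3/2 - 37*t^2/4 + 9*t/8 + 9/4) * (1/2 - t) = -t^5 + 5*t^4 + 7*t^3 - 23*t^2/4 - 27*t/16 + 9/8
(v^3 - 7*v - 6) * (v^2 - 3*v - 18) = v^5 - 3*v^4 - 25*v^3 + 15*v^2 + 144*v + 108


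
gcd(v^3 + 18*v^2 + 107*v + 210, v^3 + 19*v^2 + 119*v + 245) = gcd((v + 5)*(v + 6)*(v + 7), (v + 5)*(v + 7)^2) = v^2 + 12*v + 35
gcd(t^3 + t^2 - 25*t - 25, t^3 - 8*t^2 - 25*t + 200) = t^2 - 25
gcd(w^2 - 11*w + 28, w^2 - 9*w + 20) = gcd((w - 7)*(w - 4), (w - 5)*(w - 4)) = w - 4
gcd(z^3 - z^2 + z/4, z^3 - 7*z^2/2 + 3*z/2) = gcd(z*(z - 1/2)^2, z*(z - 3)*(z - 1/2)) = z^2 - z/2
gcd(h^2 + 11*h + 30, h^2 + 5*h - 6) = h + 6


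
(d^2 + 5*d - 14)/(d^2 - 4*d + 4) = (d + 7)/(d - 2)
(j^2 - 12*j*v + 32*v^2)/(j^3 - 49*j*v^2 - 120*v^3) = (j - 4*v)/(j^2 + 8*j*v + 15*v^2)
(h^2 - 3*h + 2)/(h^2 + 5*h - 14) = (h - 1)/(h + 7)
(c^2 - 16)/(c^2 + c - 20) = (c + 4)/(c + 5)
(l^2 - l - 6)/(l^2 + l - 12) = (l + 2)/(l + 4)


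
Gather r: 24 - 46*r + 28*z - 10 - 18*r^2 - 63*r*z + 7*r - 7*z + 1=-18*r^2 + r*(-63*z - 39) + 21*z + 15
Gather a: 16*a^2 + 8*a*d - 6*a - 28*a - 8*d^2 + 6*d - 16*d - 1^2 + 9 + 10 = 16*a^2 + a*(8*d - 34) - 8*d^2 - 10*d + 18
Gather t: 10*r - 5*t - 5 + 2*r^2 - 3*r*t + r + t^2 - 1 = 2*r^2 + 11*r + t^2 + t*(-3*r - 5) - 6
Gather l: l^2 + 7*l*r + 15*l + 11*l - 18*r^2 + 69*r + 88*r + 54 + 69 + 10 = l^2 + l*(7*r + 26) - 18*r^2 + 157*r + 133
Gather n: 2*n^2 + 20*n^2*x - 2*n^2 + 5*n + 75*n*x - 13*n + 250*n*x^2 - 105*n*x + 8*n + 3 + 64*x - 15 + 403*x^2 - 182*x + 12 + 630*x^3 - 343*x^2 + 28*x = 20*n^2*x + n*(250*x^2 - 30*x) + 630*x^3 + 60*x^2 - 90*x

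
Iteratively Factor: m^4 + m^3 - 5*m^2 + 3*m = (m + 3)*(m^3 - 2*m^2 + m) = m*(m + 3)*(m^2 - 2*m + 1) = m*(m - 1)*(m + 3)*(m - 1)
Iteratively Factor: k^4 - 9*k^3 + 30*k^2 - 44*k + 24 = (k - 2)*(k^3 - 7*k^2 + 16*k - 12) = (k - 2)^2*(k^2 - 5*k + 6) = (k - 3)*(k - 2)^2*(k - 2)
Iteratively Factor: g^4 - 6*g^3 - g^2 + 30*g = (g - 3)*(g^3 - 3*g^2 - 10*g) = (g - 3)*(g + 2)*(g^2 - 5*g) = g*(g - 3)*(g + 2)*(g - 5)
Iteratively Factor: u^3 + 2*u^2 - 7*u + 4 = (u + 4)*(u^2 - 2*u + 1) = (u - 1)*(u + 4)*(u - 1)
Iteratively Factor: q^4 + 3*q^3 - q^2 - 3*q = (q)*(q^3 + 3*q^2 - q - 3) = q*(q + 3)*(q^2 - 1) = q*(q + 1)*(q + 3)*(q - 1)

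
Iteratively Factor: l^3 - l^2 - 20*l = (l)*(l^2 - l - 20) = l*(l - 5)*(l + 4)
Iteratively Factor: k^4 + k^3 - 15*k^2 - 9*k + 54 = (k + 3)*(k^3 - 2*k^2 - 9*k + 18) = (k + 3)^2*(k^2 - 5*k + 6) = (k - 2)*(k + 3)^2*(k - 3)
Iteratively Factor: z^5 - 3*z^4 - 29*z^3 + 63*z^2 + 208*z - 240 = (z - 1)*(z^4 - 2*z^3 - 31*z^2 + 32*z + 240) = (z - 1)*(z + 3)*(z^3 - 5*z^2 - 16*z + 80) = (z - 5)*(z - 1)*(z + 3)*(z^2 - 16) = (z - 5)*(z - 4)*(z - 1)*(z + 3)*(z + 4)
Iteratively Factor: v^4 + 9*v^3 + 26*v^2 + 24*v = (v + 2)*(v^3 + 7*v^2 + 12*v) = v*(v + 2)*(v^2 + 7*v + 12) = v*(v + 2)*(v + 4)*(v + 3)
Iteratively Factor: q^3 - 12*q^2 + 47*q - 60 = (q - 5)*(q^2 - 7*q + 12) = (q - 5)*(q - 3)*(q - 4)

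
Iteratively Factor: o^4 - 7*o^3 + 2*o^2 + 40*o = (o)*(o^3 - 7*o^2 + 2*o + 40) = o*(o - 5)*(o^2 - 2*o - 8) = o*(o - 5)*(o - 4)*(o + 2)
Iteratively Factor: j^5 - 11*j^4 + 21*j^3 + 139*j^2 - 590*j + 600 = (j - 2)*(j^4 - 9*j^3 + 3*j^2 + 145*j - 300) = (j - 5)*(j - 2)*(j^3 - 4*j^2 - 17*j + 60) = (j - 5)^2*(j - 2)*(j^2 + j - 12) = (j - 5)^2*(j - 3)*(j - 2)*(j + 4)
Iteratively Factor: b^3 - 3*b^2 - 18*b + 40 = (b - 2)*(b^2 - b - 20) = (b - 2)*(b + 4)*(b - 5)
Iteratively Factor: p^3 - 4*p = (p + 2)*(p^2 - 2*p) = (p - 2)*(p + 2)*(p)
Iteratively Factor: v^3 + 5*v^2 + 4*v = (v + 1)*(v^2 + 4*v) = (v + 1)*(v + 4)*(v)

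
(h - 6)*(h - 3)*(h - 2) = h^3 - 11*h^2 + 36*h - 36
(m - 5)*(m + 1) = m^2 - 4*m - 5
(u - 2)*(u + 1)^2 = u^3 - 3*u - 2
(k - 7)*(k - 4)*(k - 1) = k^3 - 12*k^2 + 39*k - 28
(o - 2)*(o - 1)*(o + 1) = o^3 - 2*o^2 - o + 2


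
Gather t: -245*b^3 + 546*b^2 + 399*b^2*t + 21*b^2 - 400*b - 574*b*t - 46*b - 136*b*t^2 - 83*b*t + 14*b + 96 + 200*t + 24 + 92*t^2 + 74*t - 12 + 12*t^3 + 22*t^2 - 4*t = -245*b^3 + 567*b^2 - 432*b + 12*t^3 + t^2*(114 - 136*b) + t*(399*b^2 - 657*b + 270) + 108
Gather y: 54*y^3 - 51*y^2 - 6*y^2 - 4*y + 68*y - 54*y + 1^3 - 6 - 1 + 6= 54*y^3 - 57*y^2 + 10*y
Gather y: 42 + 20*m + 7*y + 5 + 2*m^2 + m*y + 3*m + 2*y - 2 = 2*m^2 + 23*m + y*(m + 9) + 45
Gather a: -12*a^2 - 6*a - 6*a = -12*a^2 - 12*a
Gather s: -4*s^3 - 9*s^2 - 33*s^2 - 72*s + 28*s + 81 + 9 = -4*s^3 - 42*s^2 - 44*s + 90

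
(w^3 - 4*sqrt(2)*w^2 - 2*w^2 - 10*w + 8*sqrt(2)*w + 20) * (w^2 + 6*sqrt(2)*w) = w^5 - 2*w^4 + 2*sqrt(2)*w^4 - 58*w^3 - 4*sqrt(2)*w^3 - 60*sqrt(2)*w^2 + 116*w^2 + 120*sqrt(2)*w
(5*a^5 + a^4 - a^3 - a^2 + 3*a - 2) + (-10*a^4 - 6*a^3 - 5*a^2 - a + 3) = 5*a^5 - 9*a^4 - 7*a^3 - 6*a^2 + 2*a + 1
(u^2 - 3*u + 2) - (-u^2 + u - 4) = 2*u^2 - 4*u + 6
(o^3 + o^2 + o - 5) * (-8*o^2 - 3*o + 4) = -8*o^5 - 11*o^4 - 7*o^3 + 41*o^2 + 19*o - 20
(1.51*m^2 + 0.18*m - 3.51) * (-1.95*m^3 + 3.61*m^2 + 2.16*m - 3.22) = -2.9445*m^5 + 5.1001*m^4 + 10.7559*m^3 - 17.1445*m^2 - 8.1612*m + 11.3022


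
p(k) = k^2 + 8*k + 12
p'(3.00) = 14.00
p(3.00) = 45.00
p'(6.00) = 20.00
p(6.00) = 96.00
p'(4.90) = 17.80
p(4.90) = 75.21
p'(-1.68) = 4.64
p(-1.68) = 1.38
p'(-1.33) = 5.34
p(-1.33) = 3.13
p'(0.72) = 9.44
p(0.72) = 18.28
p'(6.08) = 20.16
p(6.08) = 97.61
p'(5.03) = 18.06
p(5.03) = 77.54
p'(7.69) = 23.38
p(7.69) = 132.66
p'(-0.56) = 6.88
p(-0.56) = 7.83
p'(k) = 2*k + 8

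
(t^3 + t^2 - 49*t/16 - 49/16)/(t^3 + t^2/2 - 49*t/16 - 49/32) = 2*(t + 1)/(2*t + 1)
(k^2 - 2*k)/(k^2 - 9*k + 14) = k/(k - 7)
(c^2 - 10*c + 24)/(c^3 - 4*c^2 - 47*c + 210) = (c - 4)/(c^2 + 2*c - 35)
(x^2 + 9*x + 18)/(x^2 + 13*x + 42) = (x + 3)/(x + 7)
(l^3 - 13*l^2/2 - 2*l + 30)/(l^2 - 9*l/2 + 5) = (l^2 - 4*l - 12)/(l - 2)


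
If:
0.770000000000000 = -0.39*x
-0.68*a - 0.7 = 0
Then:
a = -1.03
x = -1.97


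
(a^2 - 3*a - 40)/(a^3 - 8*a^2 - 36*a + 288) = (a + 5)/(a^2 - 36)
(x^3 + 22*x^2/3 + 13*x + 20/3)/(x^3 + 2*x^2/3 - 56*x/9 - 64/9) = 3*(x^2 + 6*x + 5)/(3*x^2 - 2*x - 16)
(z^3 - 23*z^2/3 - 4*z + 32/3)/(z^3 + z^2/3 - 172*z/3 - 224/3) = (z - 1)/(z + 7)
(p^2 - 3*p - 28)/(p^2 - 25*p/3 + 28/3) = 3*(p + 4)/(3*p - 4)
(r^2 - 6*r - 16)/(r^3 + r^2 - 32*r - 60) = (r - 8)/(r^2 - r - 30)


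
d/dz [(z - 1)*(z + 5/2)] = 2*z + 3/2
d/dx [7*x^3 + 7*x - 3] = 21*x^2 + 7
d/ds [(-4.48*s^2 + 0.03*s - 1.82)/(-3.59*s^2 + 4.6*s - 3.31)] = (-20.5003*s^2 + 16.59*s + 8.2727)/(12.8881*s^4 - 33.028*s^3 + 44.9258*s^2 - 30.452*s + 10.9561)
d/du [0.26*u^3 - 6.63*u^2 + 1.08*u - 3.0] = 0.78*u^2 - 13.26*u + 1.08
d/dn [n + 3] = 1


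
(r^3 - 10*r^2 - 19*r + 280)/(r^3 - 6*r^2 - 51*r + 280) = (r^2 - 2*r - 35)/(r^2 + 2*r - 35)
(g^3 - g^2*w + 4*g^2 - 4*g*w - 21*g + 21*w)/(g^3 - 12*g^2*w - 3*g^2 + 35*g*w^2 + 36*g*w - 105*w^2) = (g^2 - g*w + 7*g - 7*w)/(g^2 - 12*g*w + 35*w^2)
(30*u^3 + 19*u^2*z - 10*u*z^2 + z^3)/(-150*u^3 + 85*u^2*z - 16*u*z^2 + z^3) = (u + z)/(-5*u + z)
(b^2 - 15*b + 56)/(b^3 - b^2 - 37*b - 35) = (b - 8)/(b^2 + 6*b + 5)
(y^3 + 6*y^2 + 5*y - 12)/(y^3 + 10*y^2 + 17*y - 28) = (y + 3)/(y + 7)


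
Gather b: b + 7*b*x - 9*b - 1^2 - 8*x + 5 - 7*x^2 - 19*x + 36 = b*(7*x - 8) - 7*x^2 - 27*x + 40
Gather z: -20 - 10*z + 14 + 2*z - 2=-8*z - 8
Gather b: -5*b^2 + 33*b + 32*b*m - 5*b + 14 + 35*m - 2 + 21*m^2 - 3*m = -5*b^2 + b*(32*m + 28) + 21*m^2 + 32*m + 12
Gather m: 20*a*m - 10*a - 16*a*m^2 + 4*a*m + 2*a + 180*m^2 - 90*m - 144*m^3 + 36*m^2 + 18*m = -8*a - 144*m^3 + m^2*(216 - 16*a) + m*(24*a - 72)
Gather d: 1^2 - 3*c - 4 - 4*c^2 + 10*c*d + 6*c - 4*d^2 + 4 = -4*c^2 + 10*c*d + 3*c - 4*d^2 + 1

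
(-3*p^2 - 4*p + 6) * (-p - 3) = 3*p^3 + 13*p^2 + 6*p - 18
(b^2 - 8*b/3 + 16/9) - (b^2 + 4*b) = 16/9 - 20*b/3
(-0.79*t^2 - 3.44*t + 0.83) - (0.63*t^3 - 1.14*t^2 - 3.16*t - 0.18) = -0.63*t^3 + 0.35*t^2 - 0.28*t + 1.01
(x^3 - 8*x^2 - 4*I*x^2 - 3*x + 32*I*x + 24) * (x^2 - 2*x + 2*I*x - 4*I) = x^5 - 10*x^4 - 2*I*x^4 + 21*x^3 + 20*I*x^3 - 50*x^2 - 38*I*x^2 + 80*x + 60*I*x - 96*I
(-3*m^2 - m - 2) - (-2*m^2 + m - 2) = -m^2 - 2*m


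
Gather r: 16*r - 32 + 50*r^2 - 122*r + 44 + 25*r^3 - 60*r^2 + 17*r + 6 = 25*r^3 - 10*r^2 - 89*r + 18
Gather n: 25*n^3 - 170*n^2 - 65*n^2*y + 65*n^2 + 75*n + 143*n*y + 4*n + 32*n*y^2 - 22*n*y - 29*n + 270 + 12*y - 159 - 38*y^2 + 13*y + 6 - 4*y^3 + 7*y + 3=25*n^3 + n^2*(-65*y - 105) + n*(32*y^2 + 121*y + 50) - 4*y^3 - 38*y^2 + 32*y + 120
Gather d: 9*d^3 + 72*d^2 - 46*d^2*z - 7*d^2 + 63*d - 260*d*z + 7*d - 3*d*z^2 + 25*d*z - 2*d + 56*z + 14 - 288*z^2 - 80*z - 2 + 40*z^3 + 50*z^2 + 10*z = 9*d^3 + d^2*(65 - 46*z) + d*(-3*z^2 - 235*z + 68) + 40*z^3 - 238*z^2 - 14*z + 12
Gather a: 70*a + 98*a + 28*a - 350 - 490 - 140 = 196*a - 980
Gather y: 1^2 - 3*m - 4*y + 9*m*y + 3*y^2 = -3*m + 3*y^2 + y*(9*m - 4) + 1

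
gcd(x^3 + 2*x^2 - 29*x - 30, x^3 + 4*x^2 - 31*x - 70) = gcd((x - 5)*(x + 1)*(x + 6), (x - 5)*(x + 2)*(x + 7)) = x - 5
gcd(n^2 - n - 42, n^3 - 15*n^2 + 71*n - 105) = n - 7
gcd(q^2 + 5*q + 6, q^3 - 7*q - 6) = q + 2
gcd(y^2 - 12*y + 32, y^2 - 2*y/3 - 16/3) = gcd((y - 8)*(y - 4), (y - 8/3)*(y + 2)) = 1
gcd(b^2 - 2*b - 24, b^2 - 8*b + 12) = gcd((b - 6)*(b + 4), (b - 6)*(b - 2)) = b - 6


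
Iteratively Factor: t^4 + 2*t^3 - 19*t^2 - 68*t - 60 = (t - 5)*(t^3 + 7*t^2 + 16*t + 12) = (t - 5)*(t + 2)*(t^2 + 5*t + 6) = (t - 5)*(t + 2)*(t + 3)*(t + 2)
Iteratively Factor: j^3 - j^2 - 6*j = (j)*(j^2 - j - 6) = j*(j + 2)*(j - 3)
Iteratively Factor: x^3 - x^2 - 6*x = (x + 2)*(x^2 - 3*x) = x*(x + 2)*(x - 3)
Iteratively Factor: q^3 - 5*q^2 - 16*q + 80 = (q - 4)*(q^2 - q - 20) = (q - 5)*(q - 4)*(q + 4)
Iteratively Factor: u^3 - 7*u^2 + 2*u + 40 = (u - 5)*(u^2 - 2*u - 8) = (u - 5)*(u + 2)*(u - 4)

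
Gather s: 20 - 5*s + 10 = 30 - 5*s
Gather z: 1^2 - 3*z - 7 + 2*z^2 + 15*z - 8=2*z^2 + 12*z - 14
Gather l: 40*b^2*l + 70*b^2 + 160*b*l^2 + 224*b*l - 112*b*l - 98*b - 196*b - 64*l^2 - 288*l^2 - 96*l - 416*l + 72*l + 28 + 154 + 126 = 70*b^2 - 294*b + l^2*(160*b - 352) + l*(40*b^2 + 112*b - 440) + 308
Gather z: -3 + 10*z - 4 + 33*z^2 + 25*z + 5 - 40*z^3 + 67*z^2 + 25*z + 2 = -40*z^3 + 100*z^2 + 60*z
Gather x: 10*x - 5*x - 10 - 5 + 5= 5*x - 10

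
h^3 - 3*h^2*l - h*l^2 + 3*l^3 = (h - 3*l)*(h - l)*(h + l)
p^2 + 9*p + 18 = (p + 3)*(p + 6)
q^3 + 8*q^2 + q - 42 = (q - 2)*(q + 3)*(q + 7)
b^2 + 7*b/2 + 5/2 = (b + 1)*(b + 5/2)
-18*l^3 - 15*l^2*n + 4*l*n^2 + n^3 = (-3*l + n)*(l + n)*(6*l + n)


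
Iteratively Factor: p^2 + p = (p)*(p + 1)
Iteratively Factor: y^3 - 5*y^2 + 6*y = (y - 2)*(y^2 - 3*y) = y*(y - 2)*(y - 3)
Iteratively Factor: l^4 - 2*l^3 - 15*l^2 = (l + 3)*(l^3 - 5*l^2) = l*(l + 3)*(l^2 - 5*l) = l*(l - 5)*(l + 3)*(l)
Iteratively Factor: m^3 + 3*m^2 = (m)*(m^2 + 3*m) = m^2*(m + 3)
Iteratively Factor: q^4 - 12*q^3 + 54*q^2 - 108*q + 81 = (q - 3)*(q^3 - 9*q^2 + 27*q - 27) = (q - 3)^2*(q^2 - 6*q + 9) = (q - 3)^3*(q - 3)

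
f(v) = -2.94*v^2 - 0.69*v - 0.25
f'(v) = -5.88*v - 0.69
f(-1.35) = -4.68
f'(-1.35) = 7.25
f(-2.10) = -11.77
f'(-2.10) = 11.66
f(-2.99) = -24.47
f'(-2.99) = 16.89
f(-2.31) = -14.34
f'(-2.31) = 12.89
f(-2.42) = -15.80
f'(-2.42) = 13.54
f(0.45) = -1.16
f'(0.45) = -3.34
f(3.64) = -41.72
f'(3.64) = -22.09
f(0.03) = -0.27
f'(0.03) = -0.87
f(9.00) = -244.60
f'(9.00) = -53.61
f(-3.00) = -24.64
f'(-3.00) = 16.95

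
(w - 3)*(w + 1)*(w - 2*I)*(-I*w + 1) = -I*w^4 - w^3 + 2*I*w^3 + 2*w^2 + I*w^2 + 3*w + 4*I*w + 6*I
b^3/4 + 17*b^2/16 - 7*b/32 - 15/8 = (b/4 + 1)*(b - 5/4)*(b + 3/2)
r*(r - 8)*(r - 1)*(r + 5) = r^4 - 4*r^3 - 37*r^2 + 40*r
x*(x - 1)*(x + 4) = x^3 + 3*x^2 - 4*x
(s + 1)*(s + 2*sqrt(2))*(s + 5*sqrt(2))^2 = s^4 + s^3 + 12*sqrt(2)*s^3 + 12*sqrt(2)*s^2 + 90*s^2 + 90*s + 100*sqrt(2)*s + 100*sqrt(2)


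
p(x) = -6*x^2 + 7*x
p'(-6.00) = 79.00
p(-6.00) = -258.00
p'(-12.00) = 151.00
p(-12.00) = -948.00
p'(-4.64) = 62.68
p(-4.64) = -161.66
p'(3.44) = -34.28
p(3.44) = -46.92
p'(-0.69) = 15.28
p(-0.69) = -7.69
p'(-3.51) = 49.12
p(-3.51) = -98.49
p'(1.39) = -9.68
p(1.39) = -1.86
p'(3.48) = -34.76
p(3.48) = -48.30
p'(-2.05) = 31.60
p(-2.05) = -39.56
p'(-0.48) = 12.76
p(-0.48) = -4.74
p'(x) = 7 - 12*x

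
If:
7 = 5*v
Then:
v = 7/5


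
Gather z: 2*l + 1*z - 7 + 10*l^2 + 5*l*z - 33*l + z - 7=10*l^2 - 31*l + z*(5*l + 2) - 14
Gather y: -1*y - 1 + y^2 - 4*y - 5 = y^2 - 5*y - 6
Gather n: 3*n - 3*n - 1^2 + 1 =0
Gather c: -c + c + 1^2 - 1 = 0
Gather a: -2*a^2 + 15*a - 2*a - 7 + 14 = -2*a^2 + 13*a + 7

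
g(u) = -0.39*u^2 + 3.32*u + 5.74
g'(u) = 3.32 - 0.78*u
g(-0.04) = 5.61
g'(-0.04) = 3.35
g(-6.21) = -29.92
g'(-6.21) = 8.16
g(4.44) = 12.79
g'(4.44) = -0.14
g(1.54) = 9.93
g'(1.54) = 2.12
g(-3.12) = -8.41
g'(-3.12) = 5.75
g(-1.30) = 0.76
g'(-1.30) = 4.33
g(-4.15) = -14.75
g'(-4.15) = 6.56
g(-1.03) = 1.91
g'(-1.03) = 4.12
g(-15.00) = -131.81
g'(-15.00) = 15.02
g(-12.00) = -90.26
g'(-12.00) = 12.68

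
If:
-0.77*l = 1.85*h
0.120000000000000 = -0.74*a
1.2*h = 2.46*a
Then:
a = -0.16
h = -0.33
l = 0.80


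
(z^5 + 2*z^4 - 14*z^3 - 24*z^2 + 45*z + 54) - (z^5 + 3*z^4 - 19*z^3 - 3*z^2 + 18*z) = -z^4 + 5*z^3 - 21*z^2 + 27*z + 54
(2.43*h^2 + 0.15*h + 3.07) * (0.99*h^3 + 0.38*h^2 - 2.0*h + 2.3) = 2.4057*h^5 + 1.0719*h^4 - 1.7637*h^3 + 6.4556*h^2 - 5.795*h + 7.061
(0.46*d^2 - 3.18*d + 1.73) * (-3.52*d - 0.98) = -1.6192*d^3 + 10.7428*d^2 - 2.9732*d - 1.6954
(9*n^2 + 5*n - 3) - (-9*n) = 9*n^2 + 14*n - 3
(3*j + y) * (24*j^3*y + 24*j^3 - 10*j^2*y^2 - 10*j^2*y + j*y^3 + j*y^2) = 72*j^4*y + 72*j^4 - 6*j^3*y^2 - 6*j^3*y - 7*j^2*y^3 - 7*j^2*y^2 + j*y^4 + j*y^3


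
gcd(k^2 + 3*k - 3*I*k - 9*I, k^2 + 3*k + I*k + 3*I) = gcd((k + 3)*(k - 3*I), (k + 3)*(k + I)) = k + 3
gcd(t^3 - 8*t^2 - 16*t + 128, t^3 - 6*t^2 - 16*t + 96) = t^2 - 16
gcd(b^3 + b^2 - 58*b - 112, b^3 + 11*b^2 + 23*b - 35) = b + 7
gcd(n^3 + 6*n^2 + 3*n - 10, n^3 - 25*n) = n + 5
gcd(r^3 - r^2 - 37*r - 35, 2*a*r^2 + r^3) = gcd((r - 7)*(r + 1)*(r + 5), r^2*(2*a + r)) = 1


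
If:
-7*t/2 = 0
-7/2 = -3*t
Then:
No Solution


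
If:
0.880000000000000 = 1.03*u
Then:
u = 0.85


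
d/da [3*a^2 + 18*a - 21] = 6*a + 18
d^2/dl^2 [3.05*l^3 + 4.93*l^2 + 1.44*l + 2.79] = 18.3*l + 9.86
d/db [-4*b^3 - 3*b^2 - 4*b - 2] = -12*b^2 - 6*b - 4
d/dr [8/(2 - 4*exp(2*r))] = 16*exp(2*r)/(2*exp(2*r) - 1)^2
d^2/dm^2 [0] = 0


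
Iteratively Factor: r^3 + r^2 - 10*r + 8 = (r - 1)*(r^2 + 2*r - 8) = (r - 2)*(r - 1)*(r + 4)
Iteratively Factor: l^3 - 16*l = (l + 4)*(l^2 - 4*l) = (l - 4)*(l + 4)*(l)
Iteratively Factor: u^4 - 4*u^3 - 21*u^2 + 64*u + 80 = (u + 4)*(u^3 - 8*u^2 + 11*u + 20) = (u + 1)*(u + 4)*(u^2 - 9*u + 20) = (u - 5)*(u + 1)*(u + 4)*(u - 4)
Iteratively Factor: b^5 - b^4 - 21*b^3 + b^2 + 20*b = (b - 1)*(b^4 - 21*b^2 - 20*b) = (b - 1)*(b + 1)*(b^3 - b^2 - 20*b) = (b - 5)*(b - 1)*(b + 1)*(b^2 + 4*b) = (b - 5)*(b - 1)*(b + 1)*(b + 4)*(b)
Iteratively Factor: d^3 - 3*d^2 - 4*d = (d)*(d^2 - 3*d - 4) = d*(d + 1)*(d - 4)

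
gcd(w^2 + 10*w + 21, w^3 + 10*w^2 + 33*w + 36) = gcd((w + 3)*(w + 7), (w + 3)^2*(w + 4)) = w + 3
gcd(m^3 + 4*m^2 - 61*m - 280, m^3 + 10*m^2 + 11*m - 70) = m^2 + 12*m + 35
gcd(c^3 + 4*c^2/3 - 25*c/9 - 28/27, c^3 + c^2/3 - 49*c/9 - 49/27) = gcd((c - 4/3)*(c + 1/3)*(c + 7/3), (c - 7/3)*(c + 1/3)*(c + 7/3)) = c^2 + 8*c/3 + 7/9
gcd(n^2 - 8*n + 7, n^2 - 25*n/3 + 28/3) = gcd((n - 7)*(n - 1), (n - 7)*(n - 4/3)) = n - 7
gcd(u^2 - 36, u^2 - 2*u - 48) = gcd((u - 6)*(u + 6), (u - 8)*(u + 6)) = u + 6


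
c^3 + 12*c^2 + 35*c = c*(c + 5)*(c + 7)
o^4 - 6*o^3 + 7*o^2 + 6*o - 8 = (o - 4)*(o - 2)*(o - 1)*(o + 1)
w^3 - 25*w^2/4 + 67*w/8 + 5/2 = (w - 4)*(w - 5/2)*(w + 1/4)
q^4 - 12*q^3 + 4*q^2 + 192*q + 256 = (q - 8)^2*(q + 2)^2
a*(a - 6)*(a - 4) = a^3 - 10*a^2 + 24*a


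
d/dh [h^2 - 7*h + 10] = 2*h - 7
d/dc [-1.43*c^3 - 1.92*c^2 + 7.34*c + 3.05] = -4.29*c^2 - 3.84*c + 7.34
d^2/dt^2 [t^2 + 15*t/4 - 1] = 2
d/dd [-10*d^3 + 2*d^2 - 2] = 2*d*(2 - 15*d)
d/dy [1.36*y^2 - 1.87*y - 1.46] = 2.72*y - 1.87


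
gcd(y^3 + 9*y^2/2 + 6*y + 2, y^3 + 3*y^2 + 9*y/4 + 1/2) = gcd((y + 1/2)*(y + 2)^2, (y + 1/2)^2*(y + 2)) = y^2 + 5*y/2 + 1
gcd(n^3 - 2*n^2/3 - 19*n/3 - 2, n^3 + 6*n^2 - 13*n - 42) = n^2 - n - 6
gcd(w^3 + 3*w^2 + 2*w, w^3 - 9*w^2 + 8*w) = w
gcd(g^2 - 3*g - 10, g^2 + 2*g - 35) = g - 5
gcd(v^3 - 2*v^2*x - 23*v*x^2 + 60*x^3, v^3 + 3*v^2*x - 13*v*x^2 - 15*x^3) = -v^2 - 2*v*x + 15*x^2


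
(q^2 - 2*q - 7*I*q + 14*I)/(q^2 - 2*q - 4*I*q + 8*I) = (q - 7*I)/(q - 4*I)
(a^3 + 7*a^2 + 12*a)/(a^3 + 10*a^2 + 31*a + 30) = a*(a + 4)/(a^2 + 7*a + 10)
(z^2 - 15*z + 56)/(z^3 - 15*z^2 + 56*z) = 1/z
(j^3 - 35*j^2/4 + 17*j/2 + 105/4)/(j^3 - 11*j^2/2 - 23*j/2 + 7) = (4*j^2 - 7*j - 15)/(2*(2*j^2 + 3*j - 2))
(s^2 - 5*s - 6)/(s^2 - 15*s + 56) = (s^2 - 5*s - 6)/(s^2 - 15*s + 56)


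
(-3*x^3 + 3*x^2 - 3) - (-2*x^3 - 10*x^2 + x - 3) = -x^3 + 13*x^2 - x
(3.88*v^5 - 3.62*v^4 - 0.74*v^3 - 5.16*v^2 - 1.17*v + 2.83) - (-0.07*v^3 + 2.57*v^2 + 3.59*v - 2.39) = 3.88*v^5 - 3.62*v^4 - 0.67*v^3 - 7.73*v^2 - 4.76*v + 5.22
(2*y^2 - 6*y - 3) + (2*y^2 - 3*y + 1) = 4*y^2 - 9*y - 2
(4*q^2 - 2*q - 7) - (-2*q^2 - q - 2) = 6*q^2 - q - 5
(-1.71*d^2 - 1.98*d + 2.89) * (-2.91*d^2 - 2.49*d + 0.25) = 4.9761*d^4 + 10.0197*d^3 - 3.9072*d^2 - 7.6911*d + 0.7225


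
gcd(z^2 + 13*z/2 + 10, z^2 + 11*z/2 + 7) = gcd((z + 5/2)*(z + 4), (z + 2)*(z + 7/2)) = 1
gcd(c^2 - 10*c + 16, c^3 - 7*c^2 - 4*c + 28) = c - 2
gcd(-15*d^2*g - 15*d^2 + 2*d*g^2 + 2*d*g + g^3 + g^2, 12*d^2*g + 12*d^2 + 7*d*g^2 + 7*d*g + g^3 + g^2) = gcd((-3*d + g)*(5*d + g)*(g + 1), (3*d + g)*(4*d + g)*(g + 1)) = g + 1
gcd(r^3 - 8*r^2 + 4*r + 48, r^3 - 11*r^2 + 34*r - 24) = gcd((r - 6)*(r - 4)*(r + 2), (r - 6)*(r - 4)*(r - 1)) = r^2 - 10*r + 24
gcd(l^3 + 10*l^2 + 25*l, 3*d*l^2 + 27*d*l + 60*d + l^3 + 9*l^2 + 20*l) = l + 5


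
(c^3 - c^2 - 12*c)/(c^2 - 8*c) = (c^2 - c - 12)/(c - 8)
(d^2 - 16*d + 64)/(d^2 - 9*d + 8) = (d - 8)/(d - 1)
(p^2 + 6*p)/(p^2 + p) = (p + 6)/(p + 1)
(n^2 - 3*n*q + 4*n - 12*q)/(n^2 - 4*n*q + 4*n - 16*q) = (-n + 3*q)/(-n + 4*q)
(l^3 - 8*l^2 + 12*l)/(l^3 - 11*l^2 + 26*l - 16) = l*(l - 6)/(l^2 - 9*l + 8)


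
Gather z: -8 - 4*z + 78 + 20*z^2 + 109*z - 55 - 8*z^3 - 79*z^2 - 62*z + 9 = -8*z^3 - 59*z^2 + 43*z + 24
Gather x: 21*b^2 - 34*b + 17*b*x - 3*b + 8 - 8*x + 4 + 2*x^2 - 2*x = 21*b^2 - 37*b + 2*x^2 + x*(17*b - 10) + 12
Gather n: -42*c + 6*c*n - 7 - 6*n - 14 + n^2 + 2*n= -42*c + n^2 + n*(6*c - 4) - 21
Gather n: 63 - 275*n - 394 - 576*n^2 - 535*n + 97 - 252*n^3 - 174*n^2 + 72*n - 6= -252*n^3 - 750*n^2 - 738*n - 240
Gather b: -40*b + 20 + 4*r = -40*b + 4*r + 20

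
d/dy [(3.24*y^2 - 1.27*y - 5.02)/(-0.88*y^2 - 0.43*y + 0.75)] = (-2.5108*y^2 - 3.9752*y - 3.1111)/(0.7744*y^4 + 0.7568*y^3 - 1.1351*y^2 - 0.645*y + 0.5625)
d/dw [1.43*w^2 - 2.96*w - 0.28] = 2.86*w - 2.96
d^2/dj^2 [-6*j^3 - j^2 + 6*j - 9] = -36*j - 2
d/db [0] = 0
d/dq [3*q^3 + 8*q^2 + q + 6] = 9*q^2 + 16*q + 1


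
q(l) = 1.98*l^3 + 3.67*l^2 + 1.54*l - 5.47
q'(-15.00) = 1227.94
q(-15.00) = -5885.32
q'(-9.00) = 416.62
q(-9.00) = -1165.48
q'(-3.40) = 45.25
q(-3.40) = -46.10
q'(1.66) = 30.09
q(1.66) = 16.26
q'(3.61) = 105.45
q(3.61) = 141.07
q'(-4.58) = 92.52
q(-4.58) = -125.76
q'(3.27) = 89.06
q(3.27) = 108.04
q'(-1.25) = 1.65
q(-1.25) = -5.53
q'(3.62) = 105.95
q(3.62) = 142.13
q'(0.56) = 7.51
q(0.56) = -3.11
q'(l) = 5.94*l^2 + 7.34*l + 1.54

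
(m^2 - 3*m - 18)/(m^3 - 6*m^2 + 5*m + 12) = (m^2 - 3*m - 18)/(m^3 - 6*m^2 + 5*m + 12)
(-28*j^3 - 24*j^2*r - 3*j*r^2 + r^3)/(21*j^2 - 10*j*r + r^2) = (4*j^2 + 4*j*r + r^2)/(-3*j + r)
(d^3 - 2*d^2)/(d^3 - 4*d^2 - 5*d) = d*(2 - d)/(-d^2 + 4*d + 5)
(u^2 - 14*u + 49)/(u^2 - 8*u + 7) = (u - 7)/(u - 1)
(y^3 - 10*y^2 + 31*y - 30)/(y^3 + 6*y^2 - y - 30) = (y^2 - 8*y + 15)/(y^2 + 8*y + 15)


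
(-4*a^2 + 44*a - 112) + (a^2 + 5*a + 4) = -3*a^2 + 49*a - 108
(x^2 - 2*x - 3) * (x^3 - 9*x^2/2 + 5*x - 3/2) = x^5 - 13*x^4/2 + 11*x^3 + 2*x^2 - 12*x + 9/2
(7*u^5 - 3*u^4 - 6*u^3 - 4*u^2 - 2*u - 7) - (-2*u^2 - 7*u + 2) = 7*u^5 - 3*u^4 - 6*u^3 - 2*u^2 + 5*u - 9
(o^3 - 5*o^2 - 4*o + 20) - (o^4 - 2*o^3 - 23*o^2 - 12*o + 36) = -o^4 + 3*o^3 + 18*o^2 + 8*o - 16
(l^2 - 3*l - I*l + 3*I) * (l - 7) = l^3 - 10*l^2 - I*l^2 + 21*l + 10*I*l - 21*I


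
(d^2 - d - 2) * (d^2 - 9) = d^4 - d^3 - 11*d^2 + 9*d + 18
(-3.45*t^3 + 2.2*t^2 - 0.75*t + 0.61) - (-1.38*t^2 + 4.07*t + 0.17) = -3.45*t^3 + 3.58*t^2 - 4.82*t + 0.44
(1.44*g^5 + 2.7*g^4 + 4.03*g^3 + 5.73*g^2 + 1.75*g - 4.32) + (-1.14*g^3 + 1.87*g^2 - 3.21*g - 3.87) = 1.44*g^5 + 2.7*g^4 + 2.89*g^3 + 7.6*g^2 - 1.46*g - 8.19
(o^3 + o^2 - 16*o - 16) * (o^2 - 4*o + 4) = o^5 - 3*o^4 - 16*o^3 + 52*o^2 - 64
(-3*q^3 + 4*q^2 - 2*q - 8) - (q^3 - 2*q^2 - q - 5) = -4*q^3 + 6*q^2 - q - 3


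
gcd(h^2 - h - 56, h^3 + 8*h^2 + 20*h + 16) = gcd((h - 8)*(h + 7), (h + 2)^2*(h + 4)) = 1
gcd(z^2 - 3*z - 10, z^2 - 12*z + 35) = z - 5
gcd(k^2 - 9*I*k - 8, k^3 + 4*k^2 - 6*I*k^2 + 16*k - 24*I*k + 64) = k - 8*I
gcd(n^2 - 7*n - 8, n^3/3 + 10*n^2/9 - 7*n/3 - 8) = 1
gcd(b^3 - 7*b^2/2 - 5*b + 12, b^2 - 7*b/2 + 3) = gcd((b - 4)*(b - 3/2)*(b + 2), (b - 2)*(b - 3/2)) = b - 3/2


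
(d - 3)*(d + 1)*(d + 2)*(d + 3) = d^4 + 3*d^3 - 7*d^2 - 27*d - 18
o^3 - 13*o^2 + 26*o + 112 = (o - 8)*(o - 7)*(o + 2)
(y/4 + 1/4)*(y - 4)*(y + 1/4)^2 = y^4/4 - 5*y^3/8 - 87*y^2/64 - 35*y/64 - 1/16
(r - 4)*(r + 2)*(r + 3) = r^3 + r^2 - 14*r - 24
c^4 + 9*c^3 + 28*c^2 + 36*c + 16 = (c + 1)*(c + 2)^2*(c + 4)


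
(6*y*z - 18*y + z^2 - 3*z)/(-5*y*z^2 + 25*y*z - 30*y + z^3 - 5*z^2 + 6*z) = (-6*y - z)/(5*y*z - 10*y - z^2 + 2*z)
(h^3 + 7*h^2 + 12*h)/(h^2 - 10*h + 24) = h*(h^2 + 7*h + 12)/(h^2 - 10*h + 24)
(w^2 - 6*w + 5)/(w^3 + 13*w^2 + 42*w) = (w^2 - 6*w + 5)/(w*(w^2 + 13*w + 42))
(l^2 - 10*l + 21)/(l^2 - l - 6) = (l - 7)/(l + 2)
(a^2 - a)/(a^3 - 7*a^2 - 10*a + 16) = a/(a^2 - 6*a - 16)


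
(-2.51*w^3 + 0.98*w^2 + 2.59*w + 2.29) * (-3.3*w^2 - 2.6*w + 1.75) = 8.283*w^5 + 3.292*w^4 - 15.4875*w^3 - 12.576*w^2 - 1.4215*w + 4.0075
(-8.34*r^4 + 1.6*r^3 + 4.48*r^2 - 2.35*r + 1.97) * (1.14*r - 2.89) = -9.5076*r^5 + 25.9266*r^4 + 0.483199999999999*r^3 - 15.6262*r^2 + 9.0373*r - 5.6933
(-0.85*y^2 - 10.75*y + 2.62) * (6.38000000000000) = -5.423*y^2 - 68.585*y + 16.7156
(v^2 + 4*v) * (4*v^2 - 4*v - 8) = 4*v^4 + 12*v^3 - 24*v^2 - 32*v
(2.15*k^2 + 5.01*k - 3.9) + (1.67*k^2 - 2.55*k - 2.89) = 3.82*k^2 + 2.46*k - 6.79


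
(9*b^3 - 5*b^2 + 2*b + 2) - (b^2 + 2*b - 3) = 9*b^3 - 6*b^2 + 5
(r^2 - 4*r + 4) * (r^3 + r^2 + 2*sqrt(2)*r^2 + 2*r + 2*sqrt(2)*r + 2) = r^5 - 3*r^4 + 2*sqrt(2)*r^4 - 6*sqrt(2)*r^3 + 2*r^3 - 2*r^2 + 8*sqrt(2)*r + 8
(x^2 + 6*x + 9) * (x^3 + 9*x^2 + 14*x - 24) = x^5 + 15*x^4 + 77*x^3 + 141*x^2 - 18*x - 216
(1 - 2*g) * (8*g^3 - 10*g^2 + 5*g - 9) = -16*g^4 + 28*g^3 - 20*g^2 + 23*g - 9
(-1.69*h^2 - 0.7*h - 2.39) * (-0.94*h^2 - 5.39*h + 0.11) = 1.5886*h^4 + 9.7671*h^3 + 5.8337*h^2 + 12.8051*h - 0.2629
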